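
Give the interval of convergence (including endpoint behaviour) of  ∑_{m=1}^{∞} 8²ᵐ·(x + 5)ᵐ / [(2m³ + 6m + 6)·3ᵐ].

[-323/64, -317/64]

The ratio of consecutive coefficients is [(2m³ + 6m + 6)/(2(m+1)³ + 6(m+1) + 6)] · 64/3 → 64/3.
Thus R = 1/(64/3) = 3/64.
Endpoint x = -317/64: the terms are on the order of 1/m³, so the series converges absolutely by comparison with the p-series (p = 3 > 1).
Endpoint x = -323/64: absolute convergence follows by limit comparison with Σ 1/m³.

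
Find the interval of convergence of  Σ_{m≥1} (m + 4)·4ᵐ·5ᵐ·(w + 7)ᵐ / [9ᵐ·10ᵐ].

(-23/2, -5/2)

By the ratio test, |a_{m+1}/a_m| = [((m+1) + 4)/(m + 4)] · 4·5/(9·10) → 2/9.
Thus R = 1/(2/9) = 9/2.
At w = -5/2: the terms have absolute value of order m, which does not tend to 0, so the series diverges by the divergence test.
Check w = -23/2: the terms have absolute value of order m, which does not tend to 0, so the series diverges by the divergence test.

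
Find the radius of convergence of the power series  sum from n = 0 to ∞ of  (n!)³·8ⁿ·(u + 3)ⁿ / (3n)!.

Apply the ratio test: |a_{n+1}| / |a_n| = (n+1)³/[(3n+1)·(3n+2)·(3n+3)] · 8, which tends to 8/27 as n → ∞.
Convergence for |u + 3| · 8/27 < 1, i.e. |u + 3| < 27/8. So R = 27/8.

R = 27/8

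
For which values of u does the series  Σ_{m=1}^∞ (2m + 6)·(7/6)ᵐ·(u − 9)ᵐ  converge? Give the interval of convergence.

By the ratio test, |a_{m+1}/a_m| = [(2(m+1) + 6)/(2m + 6)] · 7/6 → 7/6.
Convergence for |u − 9| · 7/6 < 1, i.e. |u − 9| < 6/7. So R = 6/7.
When u = 69/7, the m-th term does not approach 0; divergence by the term test.
Endpoint u = 57/7: the terms have absolute value of order m, which does not tend to 0, so the series diverges by the divergence test.

(57/7, 69/7)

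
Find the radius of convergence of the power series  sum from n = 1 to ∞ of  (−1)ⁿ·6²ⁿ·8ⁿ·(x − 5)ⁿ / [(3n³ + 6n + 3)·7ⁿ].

R = 7/288

Ratio test: |a_{n+1}/a_n| = [(3n³ + 6n + 3)/(3(n+1)³ + 6(n+1) + 3)] · 36·8/7 → 288/7 as n → ∞.
Thus R = 1/(288/7) = 7/288.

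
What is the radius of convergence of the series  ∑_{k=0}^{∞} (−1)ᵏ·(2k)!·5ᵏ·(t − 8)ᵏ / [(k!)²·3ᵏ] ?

By the ratio test, |a_{k+1}/a_k| = (2k+1)·(2k+2)/(k+1)² · 5/3 → 20/3.
The series converges when 20/3 · |t − 8| < 1, giving R = 3/20.

R = 3/20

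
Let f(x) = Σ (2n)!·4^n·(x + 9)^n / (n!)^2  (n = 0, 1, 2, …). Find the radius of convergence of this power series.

Apply the ratio test: |a_{n+1}| / |a_n| = (2n+1)·(2n+2)/(n+1)² · 4, which tends to 16 as n → ∞.
Convergence for |x + 9| · 16 < 1, i.e. |x + 9| < 1/16. So R = 1/16.

R = 1/16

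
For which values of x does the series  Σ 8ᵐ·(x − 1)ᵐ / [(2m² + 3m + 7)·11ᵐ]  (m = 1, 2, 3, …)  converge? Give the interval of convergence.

[-3/8, 19/8]

The ratio of consecutive coefficients is [(2m² + 3m + 7)/(2(m+1)² + 3(m+1) + 7)] · 8/11 → 8/11.
The series converges when 8/11 · |x − 1| < 1, giving R = 11/8.
At x = 19/8: absolute convergence follows by limit comparison with Σ 1/m².
At x = -3/8: the series is dominated by a constant times Σ 1/m², which converges (p = 2 > 1).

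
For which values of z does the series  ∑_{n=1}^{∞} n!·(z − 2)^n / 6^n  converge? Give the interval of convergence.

The ratio of consecutive coefficients is (n+1) · 1/6 → ∞.
The terms grow without bound for any (z − 2) ≠ 0, so R = 0 (convergence only at z = 2).

{2}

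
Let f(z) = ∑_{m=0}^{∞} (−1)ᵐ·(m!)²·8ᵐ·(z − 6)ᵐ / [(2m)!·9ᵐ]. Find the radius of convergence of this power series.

R = 9/2

By the ratio test, |a_{m+1}/a_m| = (m+1)²/[(2m+1)·(2m+2)] · 8/9 → 2/9.
The series converges when 2/9 · |z − 6| < 1, giving R = 9/2.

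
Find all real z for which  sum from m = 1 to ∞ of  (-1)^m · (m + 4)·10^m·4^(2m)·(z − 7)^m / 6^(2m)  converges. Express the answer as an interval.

Apply the ratio test: |a_{m+1}| / |a_m| = [((m+1) + 4)/(m + 4)] · 10·16/36, which tends to 40/9 as m → ∞.
Convergence for |z − 7| · 40/9 < 1, i.e. |z − 7| < 9/40. So R = 9/40.
At z = 289/40: the terms do not tend to 0, so the series diverges.
Check z = 271/40: the m-th term does not approach 0; divergence by the term test.

(271/40, 289/40)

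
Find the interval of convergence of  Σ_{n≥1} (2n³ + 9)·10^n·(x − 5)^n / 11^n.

Ratio test: |a_{n+1}/a_n| = [(2(n+1)³ + 9)/(2n³ + 9)] · 10/11 → 10/11 as n → ∞.
Thus R = 1/(10/11) = 11/10.
At x = 61/10: the terms have absolute value of order n³, which does not tend to 0, so the series diverges by the divergence test.
At x = 39/10: the terms do not tend to 0, so the series diverges.

(39/10, 61/10)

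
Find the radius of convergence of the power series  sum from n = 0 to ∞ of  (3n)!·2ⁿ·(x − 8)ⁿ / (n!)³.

Apply the ratio test: |a_{n+1}| / |a_n| = (3n+1)·(3n+2)·(3n+3)/(n+1)³ · 2, which tends to 54 as n → ∞.
Thus R = 1/(54) = 1/54.

R = 1/54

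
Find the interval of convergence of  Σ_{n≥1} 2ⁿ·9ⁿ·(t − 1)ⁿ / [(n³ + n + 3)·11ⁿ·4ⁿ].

By the ratio test, |a_{n+1}/a_n| = [(n³ + n + 3)/((n+1)³ + (n+1) + 3)] · 2·9/(11·4) → 9/22.
Thus R = 1/(9/22) = 22/9.
Endpoint t = 31/9: the series is dominated by a constant times Σ 1/n³, which converges (p = 3 > 1).
Endpoint t = -13/9: absolute convergence follows by limit comparison with Σ 1/n³.

[-13/9, 31/9]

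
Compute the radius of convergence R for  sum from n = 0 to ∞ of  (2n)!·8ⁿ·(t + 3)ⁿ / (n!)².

By the ratio test, |a_{n+1}/a_n| = (2n+1)·(2n+2)/(n+1)² · 8 → 32.
Convergence for |t + 3| · 32 < 1, i.e. |t + 3| < 1/32. So R = 1/32.

R = 1/32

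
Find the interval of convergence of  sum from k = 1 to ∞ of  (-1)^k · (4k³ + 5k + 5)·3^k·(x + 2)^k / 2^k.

(-8/3, -4/3)

The ratio of consecutive coefficients is [(4(k+1)³ + 5(k+1) + 5)/(4k³ + 5k + 5)] · 3/2 → 3/2.
Thus R = 1/(3/2) = 2/3.
Endpoint x = -4/3: the terms do not tend to 0, so the series diverges.
At x = -8/3: the terms have absolute value of order k³, which does not tend to 0, so the series diverges by the divergence test.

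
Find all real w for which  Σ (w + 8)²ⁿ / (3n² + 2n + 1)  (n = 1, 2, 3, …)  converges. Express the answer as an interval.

[-9, -7]

The ratio of consecutive coefficients is (3n² + 2n + 1)/(3(n+1)² + 2(n+1) + 1) → 1.
Successive powers of (w + 8) differ by 2, so the series converges when |w + 8|² · 1 < 1, i.e. |w + 8| < √(1) = 1. So R = 1.
Endpoint w = -7: absolute convergence follows by limit comparison with Σ 1/n².
At w = -9: the series is dominated by a constant times Σ 1/n², which converges (p = 2 > 1).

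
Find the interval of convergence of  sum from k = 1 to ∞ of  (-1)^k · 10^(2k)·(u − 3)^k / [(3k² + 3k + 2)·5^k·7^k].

[53/20, 67/20]

By the ratio test, |a_{k+1}/a_k| = [(3k² + 3k + 2)/(3(k+1)² + 3(k+1) + 2)] · 100/(5·7) → 20/7.
Hence the series converges for |u − 3| < 1/(20/7) = 7/20, so the radius of convergence is 7/20.
Endpoint u = 67/20: the terms are on the order of 1/k², so the series converges absolutely by comparison with the p-series (p = 2 > 1).
Check u = 53/20: the terms are on the order of 1/k², so the series converges absolutely by comparison with the p-series (p = 2 > 1).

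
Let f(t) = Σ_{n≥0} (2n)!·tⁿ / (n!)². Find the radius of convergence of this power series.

R = 1/4

Apply the ratio test: |a_{n+1}| / |a_n| = (2n+1)·(2n+2)/(n+1)², which tends to 4 as n → ∞.
The series converges when 4 · |t| < 1, giving R = 1/4.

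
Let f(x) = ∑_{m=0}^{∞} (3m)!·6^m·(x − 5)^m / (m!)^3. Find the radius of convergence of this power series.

R = 1/162

The ratio of consecutive coefficients is (3m+1)·(3m+2)·(3m+3)/(m+1)³ · 6 → 162.
The series converges when 162 · |x − 5| < 1, giving R = 1/162.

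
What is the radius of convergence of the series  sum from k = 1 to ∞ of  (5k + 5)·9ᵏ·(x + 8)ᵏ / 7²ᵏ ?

R = 49/9

Apply the ratio test: |a_{k+1}| / |a_k| = [(5(k+1) + 5)/(5k + 5)] · 9/49, which tends to 9/49 as k → ∞.
Thus R = 1/(9/49) = 49/9.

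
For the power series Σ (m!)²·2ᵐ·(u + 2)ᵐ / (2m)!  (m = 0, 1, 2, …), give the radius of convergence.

R = 2

The ratio of consecutive coefficients is (m+1)²/[(2m+1)·(2m+2)] · 2 → 1/2.
Hence the series converges for |u + 2| < 1/(1/2) = 2, so the radius of convergence is 2.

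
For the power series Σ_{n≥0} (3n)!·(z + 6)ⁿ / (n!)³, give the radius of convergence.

R = 1/27

By the ratio test, |a_{n+1}/a_n| = (3n+1)·(3n+2)·(3n+3)/(n+1)³ → 27.
The series converges when 27 · |z + 6| < 1, giving R = 1/27.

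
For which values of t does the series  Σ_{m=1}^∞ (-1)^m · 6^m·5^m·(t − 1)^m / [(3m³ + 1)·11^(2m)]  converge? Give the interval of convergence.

The ratio of consecutive coefficients is [(3m³ + 1)/(3(m+1)³ + 1)] · 6·5/121 → 30/121.
Convergence for |t − 1| · 30/121 < 1, i.e. |t − 1| < 121/30. So R = 121/30.
Endpoint t = 151/30: the series is dominated by a constant times Σ 1/m³, which converges (p = 3 > 1).
When t = -91/30, absolute convergence follows by limit comparison with Σ 1/m³.

[-91/30, 151/30]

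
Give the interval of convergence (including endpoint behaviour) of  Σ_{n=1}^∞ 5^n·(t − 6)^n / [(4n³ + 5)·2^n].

[28/5, 32/5]

Ratio test: |a_{n+1}/a_n| = [(4n³ + 5)/(4(n+1)³ + 5)] · 5/2 → 5/2 as n → ∞.
The series converges when 5/2 · |t − 6| < 1, giving R = 2/5.
Endpoint t = 32/5: the terms are on the order of 1/n³, so the series converges absolutely by comparison with the p-series (p = 3 > 1).
Check t = 28/5: the terms are on the order of 1/n³, so the series converges absolutely by comparison with the p-series (p = 3 > 1).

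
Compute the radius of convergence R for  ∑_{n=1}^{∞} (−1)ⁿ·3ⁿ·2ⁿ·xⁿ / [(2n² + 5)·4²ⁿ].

R = 8/3

Apply the ratio test: |a_{n+1}| / |a_n| = [(2n² + 5)/(2(n+1)² + 5)] · 3·2/16, which tends to 3/8 as n → ∞.
Hence the series converges for |x| < 1/(3/8) = 8/3, so the radius of convergence is 8/3.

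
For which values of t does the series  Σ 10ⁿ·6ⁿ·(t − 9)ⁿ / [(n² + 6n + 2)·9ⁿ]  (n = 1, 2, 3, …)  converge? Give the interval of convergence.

[177/20, 183/20]

Apply the ratio test: |a_{n+1}| / |a_n| = [(n² + 6n + 2)/((n+1)² + 6(n+1) + 2)] · 10·6/9, which tends to 20/3 as n → ∞.
Hence the series converges for |t − 9| < 1/(20/3) = 3/20, so the radius of convergence is 3/20.
Endpoint t = 183/20: the series is dominated by a constant times Σ 1/n², which converges (p = 2 > 1).
When t = 177/20, the series is dominated by a constant times Σ 1/n², which converges (p = 2 > 1).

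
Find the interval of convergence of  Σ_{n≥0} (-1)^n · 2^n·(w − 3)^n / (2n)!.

By the ratio test, |a_{n+1}/a_n| = 2 · 1/[(2n+1)·(2n+2)] → 0.
The limit is 0, so the series converges for all w; R = ∞.

(−∞, ∞)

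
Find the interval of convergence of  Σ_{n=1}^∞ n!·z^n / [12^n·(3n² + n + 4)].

Apply the ratio test: |a_{n+1}| / |a_n| = (n+1) · 1/12 · (3n² + n + 4)/(3(n+1)² + (n+1) + 4), which tends to ∞ as n → ∞.
Since the ratio → ∞, the series diverges for every z ≠ 0, and R = 0.

{0}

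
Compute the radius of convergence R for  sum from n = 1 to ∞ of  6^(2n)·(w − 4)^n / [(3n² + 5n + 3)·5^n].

R = 5/36

Ratio test: |a_{n+1}/a_n| = [(3n² + 5n + 3)/(3(n+1)² + 5(n+1) + 3)] · 36/5 → 36/5 as n → ∞.
Thus R = 1/(36/5) = 5/36.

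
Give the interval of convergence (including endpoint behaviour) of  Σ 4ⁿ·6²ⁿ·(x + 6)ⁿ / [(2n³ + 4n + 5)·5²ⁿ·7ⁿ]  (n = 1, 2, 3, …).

Apply the ratio test: |a_{n+1}| / |a_n| = [(2n³ + 4n + 5)/(2(n+1)³ + 4(n+1) + 5)] · 4·36/(25·7), which tends to 144/175 as n → ∞.
Hence the series converges for |x + 6| < 1/(144/175) = 175/144, so the radius of convergence is 175/144.
At x = -689/144: the terms are on the order of 1/n³, so the series converges absolutely by comparison with the p-series (p = 3 > 1).
Check x = -1039/144: the terms are on the order of 1/n³, so the series converges absolutely by comparison with the p-series (p = 3 > 1).

[-1039/144, -689/144]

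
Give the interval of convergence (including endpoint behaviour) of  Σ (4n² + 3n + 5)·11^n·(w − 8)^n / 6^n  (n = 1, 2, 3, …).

(82/11, 94/11)

Apply the ratio test: |a_{n+1}| / |a_n| = [(4(n+1)² + 3(n+1) + 5)/(4n² + 3n + 5)] · 11/6, which tends to 11/6 as n → ∞.
Thus R = 1/(11/6) = 6/11.
Check w = 94/11: the n-th term does not approach 0; divergence by the term test.
At w = 82/11: the n-th term does not approach 0; divergence by the term test.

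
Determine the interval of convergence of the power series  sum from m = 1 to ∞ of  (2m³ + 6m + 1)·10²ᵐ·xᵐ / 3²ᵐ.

The ratio of consecutive coefficients is [(2(m+1)³ + 6(m+1) + 1)/(2m³ + 6m + 1)] · 100/9 → 100/9.
The series converges when 100/9 · |x| < 1, giving R = 9/100.
When x = 9/100, the terms have absolute value of order m³, which does not tend to 0, so the series diverges by the divergence test.
At x = -9/100: the terms have absolute value of order m³, which does not tend to 0, so the series diverges by the divergence test.

(-9/100, 9/100)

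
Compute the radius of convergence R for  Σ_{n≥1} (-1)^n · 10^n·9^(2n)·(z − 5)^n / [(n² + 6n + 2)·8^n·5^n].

Apply the ratio test: |a_{n+1}| / |a_n| = [(n² + 6n + 2)/((n+1)² + 6(n+1) + 2)] · 10·81/(8·5), which tends to 81/4 as n → ∞.
Thus R = 1/(81/4) = 4/81.

R = 4/81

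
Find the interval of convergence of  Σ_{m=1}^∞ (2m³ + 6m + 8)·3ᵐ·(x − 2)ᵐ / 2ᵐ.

(4/3, 8/3)

By the ratio test, |a_{m+1}/a_m| = [(2(m+1)³ + 6(m+1) + 8)/(2m³ + 6m + 8)] · 3/2 → 3/2.
Convergence for |x − 2| · 3/2 < 1, i.e. |x − 2| < 2/3. So R = 2/3.
Check x = 8/3: the terms have absolute value of order m³, which does not tend to 0, so the series diverges by the divergence test.
At x = 4/3: the terms do not tend to 0, so the series diverges.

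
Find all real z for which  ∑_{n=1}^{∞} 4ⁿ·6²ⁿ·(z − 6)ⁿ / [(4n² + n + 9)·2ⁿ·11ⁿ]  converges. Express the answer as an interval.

[421/72, 443/72]

By the ratio test, |a_{n+1}/a_n| = [(4n² + n + 9)/(4(n+1)² + (n+1) + 9)] · 4·36/(2·11) → 72/11.
Thus R = 1/(72/11) = 11/72.
At z = 443/72: absolute convergence follows by limit comparison with Σ 1/n².
When z = 421/72, absolute convergence follows by limit comparison with Σ 1/n².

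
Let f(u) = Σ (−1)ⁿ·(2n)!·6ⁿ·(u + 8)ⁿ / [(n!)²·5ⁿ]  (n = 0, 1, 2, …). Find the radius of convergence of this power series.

R = 5/24

By the ratio test, |a_{n+1}/a_n| = (2n+1)·(2n+2)/(n+1)² · 6/5 → 24/5.
Convergence for |u + 8| · 24/5 < 1, i.e. |u + 8| < 5/24. So R = 5/24.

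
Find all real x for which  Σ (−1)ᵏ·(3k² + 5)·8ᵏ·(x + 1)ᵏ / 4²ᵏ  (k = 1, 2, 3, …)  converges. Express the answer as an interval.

Ratio test: |a_{k+1}/a_k| = [(3(k+1)² + 5)/(3k² + 5)] · 8/16 → 1/2 as k → ∞.
Convergence for |x + 1| · 1/2 < 1, i.e. |x + 1| < 2. So R = 2.
Check x = 1: the terms have absolute value of order k², which does not tend to 0, so the series diverges by the divergence test.
When x = -3, the terms do not tend to 0, so the series diverges.

(-3, 1)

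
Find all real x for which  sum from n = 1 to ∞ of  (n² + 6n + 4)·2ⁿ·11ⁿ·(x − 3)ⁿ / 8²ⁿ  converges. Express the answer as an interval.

(1/11, 65/11)

Apply the ratio test: |a_{n+1}| / |a_n| = [((n+1)² + 6(n+1) + 4)/(n² + 6n + 4)] · 2·11/64, which tends to 11/32 as n → ∞.
The series converges when 11/32 · |x − 3| < 1, giving R = 32/11.
When x = 65/11, the n-th term does not approach 0; divergence by the term test.
Check x = 1/11: the n-th term does not approach 0; divergence by the term test.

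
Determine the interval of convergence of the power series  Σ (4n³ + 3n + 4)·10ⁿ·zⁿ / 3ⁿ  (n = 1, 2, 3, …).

Apply the ratio test: |a_{n+1}| / |a_n| = [(4(n+1)³ + 3(n+1) + 4)/(4n³ + 3n + 4)] · 10/3, which tends to 10/3 as n → ∞.
Hence the series converges for |z| < 1/(10/3) = 3/10, so the radius of convergence is 3/10.
Check z = 3/10: the terms have absolute value of order n³, which does not tend to 0, so the series diverges by the divergence test.
Endpoint z = -3/10: the n-th term does not approach 0; divergence by the term test.

(-3/10, 3/10)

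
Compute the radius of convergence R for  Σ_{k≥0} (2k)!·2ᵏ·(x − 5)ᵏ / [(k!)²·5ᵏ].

By the ratio test, |a_{k+1}/a_k| = (2k+1)·(2k+2)/(k+1)² · 2/5 → 8/5.
Convergence for |x − 5| · 8/5 < 1, i.e. |x − 5| < 5/8. So R = 5/8.

R = 5/8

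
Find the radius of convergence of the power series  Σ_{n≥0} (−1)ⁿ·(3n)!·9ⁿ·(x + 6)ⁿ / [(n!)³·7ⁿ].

R = 7/243

Apply the ratio test: |a_{n+1}| / |a_n| = (3n+1)·(3n+2)·(3n+3)/(n+1)³ · 9/7, which tends to 243/7 as n → ∞.
Convergence for |x + 6| · 243/7 < 1, i.e. |x + 6| < 7/243. So R = 7/243.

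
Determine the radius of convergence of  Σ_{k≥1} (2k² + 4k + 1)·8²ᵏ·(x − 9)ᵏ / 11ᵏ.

Ratio test: |a_{k+1}/a_k| = [(2(k+1)² + 4(k+1) + 1)/(2k² + 4k + 1)] · 64/11 → 64/11 as k → ∞.
Thus R = 1/(64/11) = 11/64.

R = 11/64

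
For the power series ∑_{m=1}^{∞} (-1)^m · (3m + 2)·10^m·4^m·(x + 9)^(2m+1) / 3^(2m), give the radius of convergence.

The ratio of consecutive coefficients is [(3(m+1) + 2)/(3m + 2)] · 10·4/9 → 40/9.
Successive powers of (x + 9) differ by 2, so the series converges when |x + 9|² · 40/9 < 1, i.e. |x + 9| < √(9/40). So R = 3√10/20.

R = 3√10/20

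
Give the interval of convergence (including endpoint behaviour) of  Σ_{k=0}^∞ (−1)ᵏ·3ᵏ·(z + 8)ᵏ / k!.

The ratio of consecutive coefficients is 3 · 1/(k+1) → 0.
The limit is 0, so the series converges for all z; R = ∞.

(−∞, ∞)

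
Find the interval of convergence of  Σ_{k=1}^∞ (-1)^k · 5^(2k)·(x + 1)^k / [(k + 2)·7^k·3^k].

(-46/25, -4/25]

Apply the ratio test: |a_{k+1}| / |a_k| = [(k + 2)/((k+1) + 2)] · 25/(7·3), which tends to 25/21 as k → ∞.
Hence the series converges for |x + 1| < 1/(25/21) = 21/25, so the radius of convergence is 21/25.
Check x = -4/25: the terms alternate in sign and decrease monotonically to 0 in absolute value (size ~ c/k), so the alternating series test gives convergence.
When x = -46/25, comparison with the harmonic series Σ 1/k shows the series diverges.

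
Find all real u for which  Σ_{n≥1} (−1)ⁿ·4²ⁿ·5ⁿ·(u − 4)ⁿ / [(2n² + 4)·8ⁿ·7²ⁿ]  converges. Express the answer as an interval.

Ratio test: |a_{n+1}/a_n| = [(2n² + 4)/(2(n+1)² + 4)] · 16·5/(8·49) → 10/49 as n → ∞.
Convergence for |u − 4| · 10/49 < 1, i.e. |u − 4| < 49/10. So R = 49/10.
Endpoint u = 89/10: absolute convergence follows by limit comparison with Σ 1/n².
At u = -9/10: the series is dominated by a constant times Σ 1/n², which converges (p = 2 > 1).

[-9/10, 89/10]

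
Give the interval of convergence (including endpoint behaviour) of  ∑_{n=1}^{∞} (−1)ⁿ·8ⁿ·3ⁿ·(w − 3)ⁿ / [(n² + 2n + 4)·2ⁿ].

[35/12, 37/12]

Apply the ratio test: |a_{n+1}| / |a_n| = [(n² + 2n + 4)/((n+1)² + 2(n+1) + 4)] · 8·3/2, which tends to 12 as n → ∞.
The series converges when 12 · |w − 3| < 1, giving R = 1/12.
When w = 37/12, the series is dominated by a constant times Σ 1/n², which converges (p = 2 > 1).
Endpoint w = 35/12: the terms are on the order of 1/n², so the series converges absolutely by comparison with the p-series (p = 2 > 1).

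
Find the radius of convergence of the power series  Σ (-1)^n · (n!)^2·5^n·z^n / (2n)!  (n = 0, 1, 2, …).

Apply the ratio test: |a_{n+1}| / |a_n| = (n+1)²/[(2n+1)·(2n+2)] · 5, which tends to 5/4 as n → ∞.
Hence the series converges for |z| < 1/(5/4) = 4/5, so the radius of convergence is 4/5.

R = 4/5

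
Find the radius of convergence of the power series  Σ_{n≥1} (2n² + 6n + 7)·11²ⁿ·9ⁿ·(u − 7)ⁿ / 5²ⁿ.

Apply the ratio test: |a_{n+1}| / |a_n| = [(2(n+1)² + 6(n+1) + 7)/(2n² + 6n + 7)] · 121·9/25, which tends to 1089/25 as n → ∞.
Hence the series converges for |u − 7| < 1/(1089/25) = 25/1089, so the radius of convergence is 25/1089.

R = 25/1089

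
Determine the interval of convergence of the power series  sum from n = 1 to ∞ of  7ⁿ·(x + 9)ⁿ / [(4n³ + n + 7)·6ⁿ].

[-69/7, -57/7]

Ratio test: |a_{n+1}/a_n| = [(4n³ + n + 7)/(4(n+1)³ + (n+1) + 7)] · 7/6 → 7/6 as n → ∞.
Hence the series converges for |x + 9| < 1/(7/6) = 6/7, so the radius of convergence is 6/7.
Endpoint x = -57/7: the series is dominated by a constant times Σ 1/n³, which converges (p = 3 > 1).
Endpoint x = -69/7: the series is dominated by a constant times Σ 1/n³, which converges (p = 3 > 1).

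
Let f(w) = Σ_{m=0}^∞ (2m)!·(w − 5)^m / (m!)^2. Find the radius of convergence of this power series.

R = 1/4

By the ratio test, |a_{m+1}/a_m| = (2m+1)·(2m+2)/(m+1)² → 4.
The series converges when 4 · |w − 5| < 1, giving R = 1/4.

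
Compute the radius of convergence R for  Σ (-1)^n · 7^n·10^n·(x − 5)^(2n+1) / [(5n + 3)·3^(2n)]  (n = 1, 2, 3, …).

R = 3√70/70

The ratio of consecutive coefficients is [(5n + 3)/(5(n+1) + 3)] · 7·10/9 → 70/9.
Since the exponent of (x − 5) increases by 2 each term, convergence requires |x − 5|² < 9/70, hence R = 3√70/70.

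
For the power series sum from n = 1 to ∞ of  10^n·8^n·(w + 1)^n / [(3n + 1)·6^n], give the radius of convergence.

R = 3/40

Apply the ratio test: |a_{n+1}| / |a_n| = [(3n + 1)/(3(n+1) + 1)] · 10·8/6, which tends to 40/3 as n → ∞.
Convergence for |w + 1| · 40/3 < 1, i.e. |w + 1| < 3/40. So R = 3/40.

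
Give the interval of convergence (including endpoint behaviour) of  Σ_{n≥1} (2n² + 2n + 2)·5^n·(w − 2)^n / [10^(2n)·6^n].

The ratio of consecutive coefficients is [(2(n+1)² + 2(n+1) + 2)/(2n² + 2n + 2)] · 5/(100·6) → 1/120.
The series converges when 1/120 · |w − 2| < 1, giving R = 120.
When w = 122, the terms do not tend to 0, so the series diverges.
Check w = -118: the terms do not tend to 0, so the series diverges.

(-118, 122)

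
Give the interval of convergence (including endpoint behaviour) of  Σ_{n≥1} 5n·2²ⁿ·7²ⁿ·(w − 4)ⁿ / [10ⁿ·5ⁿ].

By the ratio test, |a_{n+1}/a_n| = [5(n+1)/5n] · 4·49/(10·5) → 98/25.
Thus R = 1/(98/25) = 25/98.
At w = 417/98: the n-th term does not approach 0; divergence by the term test.
When w = 367/98, the terms have absolute value of order n, which does not tend to 0, so the series diverges by the divergence test.

(367/98, 417/98)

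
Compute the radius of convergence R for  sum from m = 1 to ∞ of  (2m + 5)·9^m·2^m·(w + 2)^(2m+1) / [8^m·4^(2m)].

By the ratio test, |a_{m+1}/a_m| = [(2(m+1) + 5)/(2m + 5)] · 9·2/(8·16) → 9/64.
Writing y = (w + 2)², the series in y has radius 64/9, so |w + 2| < √(64/9) = 8/3 and R = 8/3.

R = 8/3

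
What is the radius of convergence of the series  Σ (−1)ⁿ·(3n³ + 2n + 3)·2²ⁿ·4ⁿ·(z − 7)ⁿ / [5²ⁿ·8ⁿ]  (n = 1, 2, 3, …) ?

Ratio test: |a_{n+1}/a_n| = [(3(n+1)³ + 2(n+1) + 3)/(3n³ + 2n + 3)] · 4·4/(25·8) → 2/25 as n → ∞.
Hence the series converges for |z − 7| < 1/(2/25) = 25/2, so the radius of convergence is 25/2.

R = 25/2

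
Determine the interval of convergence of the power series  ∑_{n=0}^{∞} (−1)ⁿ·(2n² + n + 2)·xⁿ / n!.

(−∞, ∞)

The ratio of consecutive coefficients is (2(n+1)² + (n+1) + 2)/(2n² + n + 2) · 1/(n+1) → 0.
Since the limit is 0 < 1 for every x, the series converges on all of ℝ and R = ∞.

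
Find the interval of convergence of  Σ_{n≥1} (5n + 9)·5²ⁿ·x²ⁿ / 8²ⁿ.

(-8/5, 8/5)

By the ratio test, |a_{n+1}/a_n| = [(5(n+1) + 9)/(5n + 9)] · 25/64 → 25/64.
Writing y = x², the series in y has radius 64/25, so |x| < √(64/25) = 8/5 and R = 8/5.
Check x = 8/5: the terms do not tend to 0, so the series diverges.
At x = -8/5: the n-th term does not approach 0; divergence by the term test.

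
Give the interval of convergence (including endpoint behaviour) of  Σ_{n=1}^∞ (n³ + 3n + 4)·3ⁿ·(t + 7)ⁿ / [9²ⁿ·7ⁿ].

The ratio of consecutive coefficients is [((n+1)³ + 3(n+1) + 4)/(n³ + 3n + 4)] · 3/(81·7) → 1/189.
The series converges when 1/189 · |t + 7| < 1, giving R = 189.
When t = 182, the terms do not tend to 0, so the series diverges.
At t = -196: the terms have absolute value of order n³, which does not tend to 0, so the series diverges by the divergence test.

(-196, 182)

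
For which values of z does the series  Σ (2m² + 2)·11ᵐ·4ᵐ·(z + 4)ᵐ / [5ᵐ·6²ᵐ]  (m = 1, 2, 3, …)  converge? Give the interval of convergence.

(-89/11, 1/11)

The ratio of consecutive coefficients is [(2(m+1)² + 2)/(2m² + 2)] · 11·4/(5·36) → 11/45.
Hence the series converges for |z + 4| < 1/(11/45) = 45/11, so the radius of convergence is 45/11.
Endpoint z = 1/11: the terms have absolute value of order m², which does not tend to 0, so the series diverges by the divergence test.
At z = -89/11: the terms do not tend to 0, so the series diverges.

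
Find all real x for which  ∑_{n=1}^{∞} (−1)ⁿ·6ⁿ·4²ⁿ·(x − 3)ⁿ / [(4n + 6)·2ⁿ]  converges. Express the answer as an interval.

(143/48, 145/48]

Ratio test: |a_{n+1}/a_n| = [(4n + 6)/(4(n+1) + 6)] · 6·16/2 → 48 as n → ∞.
Thus R = 1/(48) = 1/48.
When x = 145/48, an alternating series whose terms decrease to 0 in absolute value, so it converges by the Leibniz criterion.
When x = 143/48, the terms behave like c/n; limit comparison with the harmonic series gives divergence.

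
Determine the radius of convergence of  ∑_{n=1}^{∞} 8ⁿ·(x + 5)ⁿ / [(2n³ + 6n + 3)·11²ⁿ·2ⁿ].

Ratio test: |a_{n+1}/a_n| = [(2n³ + 6n + 3)/(2(n+1)³ + 6(n+1) + 3)] · 8/(121·2) → 4/121 as n → ∞.
Convergence for |x + 5| · 4/121 < 1, i.e. |x + 5| < 121/4. So R = 121/4.

R = 121/4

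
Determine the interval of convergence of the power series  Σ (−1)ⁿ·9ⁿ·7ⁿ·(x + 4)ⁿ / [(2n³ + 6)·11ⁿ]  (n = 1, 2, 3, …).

By the ratio test, |a_{n+1}/a_n| = [(2n³ + 6)/(2(n+1)³ + 6)] · 9·7/11 → 63/11.
The series converges when 63/11 · |x + 4| < 1, giving R = 11/63.
When x = -241/63, absolute convergence follows by limit comparison with Σ 1/n³.
Endpoint x = -263/63: absolute convergence follows by limit comparison with Σ 1/n³.

[-263/63, -241/63]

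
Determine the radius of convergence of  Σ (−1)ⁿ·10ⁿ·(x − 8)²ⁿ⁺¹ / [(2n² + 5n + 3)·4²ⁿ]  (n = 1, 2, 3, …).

R = 2√10/5

Ratio test: |a_{n+1}/a_n| = [(2n² + 5n + 3)/(2(n+1)² + 5(n+1) + 3)] · 10/16 → 5/8 as n → ∞.
Writing y = (x − 8)², the series in y has radius 8/5, so |x − 8| < √(8/5) and R = 2√10/5.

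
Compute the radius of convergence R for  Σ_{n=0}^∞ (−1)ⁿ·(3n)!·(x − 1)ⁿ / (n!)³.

Apply the ratio test: |a_{n+1}| / |a_n| = (3n+1)·(3n+2)·(3n+3)/(n+1)³, which tends to 27 as n → ∞.
Convergence for |x − 1| · 27 < 1, i.e. |x − 1| < 1/27. So R = 1/27.

R = 1/27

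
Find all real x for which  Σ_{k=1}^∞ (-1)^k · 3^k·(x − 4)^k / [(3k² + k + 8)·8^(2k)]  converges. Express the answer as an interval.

[-52/3, 76/3]

By the ratio test, |a_{k+1}/a_k| = [(3k² + k + 8)/(3(k+1)² + (k+1) + 8)] · 3/64 → 3/64.
Hence the series converges for |x − 4| < 1/(3/64) = 64/3, so the radius of convergence is 64/3.
Endpoint x = 76/3: the terms are on the order of 1/k², so the series converges absolutely by comparison with the p-series (p = 2 > 1).
Check x = -52/3: the terms are on the order of 1/k², so the series converges absolutely by comparison with the p-series (p = 2 > 1).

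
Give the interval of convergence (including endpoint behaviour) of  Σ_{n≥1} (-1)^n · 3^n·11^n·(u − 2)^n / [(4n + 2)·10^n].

The ratio of consecutive coefficients is [(4n + 2)/(4(n+1) + 2)] · 3·11/10 → 33/10.
The series converges when 33/10 · |u − 2| < 1, giving R = 10/33.
At u = 76/33: the terms alternate in sign and decrease monotonically to 0 in absolute value (size ~ c/n), so the alternating series test gives convergence.
When u = 56/33, comparison with the harmonic series Σ 1/n shows the series diverges.

(56/33, 76/33]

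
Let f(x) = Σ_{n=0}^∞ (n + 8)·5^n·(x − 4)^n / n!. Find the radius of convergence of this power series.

By the ratio test, |a_{n+1}/a_n| = ((n+1) + 8)/(n + 8) · 5 · 1/(n+1) → 0.
Since the limit is 0 < 1 for every x, the series converges on all of ℝ and R = ∞.

R = ∞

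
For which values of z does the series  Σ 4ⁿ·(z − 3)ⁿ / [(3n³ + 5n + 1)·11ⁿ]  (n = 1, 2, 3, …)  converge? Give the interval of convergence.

By the ratio test, |a_{n+1}/a_n| = [(3n³ + 5n + 1)/(3(n+1)³ + 5(n+1) + 1)] · 4/11 → 4/11.
Hence the series converges for |z − 3| < 1/(4/11) = 11/4, so the radius of convergence is 11/4.
Endpoint z = 23/4: the series is dominated by a constant times Σ 1/n³, which converges (p = 3 > 1).
Endpoint z = 1/4: the series is dominated by a constant times Σ 1/n³, which converges (p = 3 > 1).

[1/4, 23/4]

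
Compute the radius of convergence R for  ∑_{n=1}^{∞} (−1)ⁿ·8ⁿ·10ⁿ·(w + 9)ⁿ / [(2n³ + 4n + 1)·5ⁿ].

R = 1/16

The ratio of consecutive coefficients is [(2n³ + 4n + 1)/(2(n+1)³ + 4(n+1) + 1)] · 8·10/5 → 16.
Hence the series converges for |w + 9| < 1/(16) = 1/16, so the radius of convergence is 1/16.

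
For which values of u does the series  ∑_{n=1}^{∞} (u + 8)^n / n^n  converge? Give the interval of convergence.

Applying the root test, |a_n|^(1/n) = 1/n → 0.
Since the n-th root of |a_n| tends to 0, the series converges for all real u; R = ∞.

(−∞, ∞)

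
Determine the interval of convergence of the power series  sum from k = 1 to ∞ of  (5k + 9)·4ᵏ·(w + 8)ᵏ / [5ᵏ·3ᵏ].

Ratio test: |a_{k+1}/a_k| = [(5(k+1) + 9)/(5k + 9)] · 4/(5·3) → 4/15 as k → ∞.
The series converges when 4/15 · |w + 8| < 1, giving R = 15/4.
At w = -17/4: the terms do not tend to 0, so the series diverges.
When w = -47/4, the k-th term does not approach 0; divergence by the term test.

(-47/4, -17/4)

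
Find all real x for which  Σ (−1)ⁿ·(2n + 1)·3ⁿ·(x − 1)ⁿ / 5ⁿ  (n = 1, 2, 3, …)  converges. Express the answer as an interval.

The ratio of consecutive coefficients is [(2(n+1) + 1)/(2n + 1)] · 3/5 → 3/5.
Convergence for |x − 1| · 3/5 < 1, i.e. |x − 1| < 5/3. So R = 5/3.
Check x = 8/3: the n-th term does not approach 0; divergence by the term test.
Endpoint x = -2/3: the n-th term does not approach 0; divergence by the term test.

(-2/3, 8/3)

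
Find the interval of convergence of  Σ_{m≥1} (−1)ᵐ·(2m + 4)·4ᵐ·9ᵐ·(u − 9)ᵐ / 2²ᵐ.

(80/9, 82/9)

Ratio test: |a_{m+1}/a_m| = [(2(m+1) + 4)/(2m + 4)] · 4·9/4 → 9 as m → ∞.
Convergence for |u − 9| · 9 < 1, i.e. |u − 9| < 1/9. So R = 1/9.
At u = 82/9: the terms have absolute value of order m, which does not tend to 0, so the series diverges by the divergence test.
When u = 80/9, the terms do not tend to 0, so the series diverges.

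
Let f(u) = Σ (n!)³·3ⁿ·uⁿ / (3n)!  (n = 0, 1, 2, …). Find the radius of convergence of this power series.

Ratio test: |a_{n+1}/a_n| = (n+1)³/[(3n+1)·(3n+2)·(3n+3)] · 3 → 1/9 as n → ∞.
The series converges when 1/9 · |u| < 1, giving R = 9.

R = 9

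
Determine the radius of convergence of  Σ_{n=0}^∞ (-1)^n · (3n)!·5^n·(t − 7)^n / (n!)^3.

R = 1/135

The ratio of consecutive coefficients is (3n+1)·(3n+2)·(3n+3)/(n+1)³ · 5 → 135.
The series converges when 135 · |t − 7| < 1, giving R = 1/135.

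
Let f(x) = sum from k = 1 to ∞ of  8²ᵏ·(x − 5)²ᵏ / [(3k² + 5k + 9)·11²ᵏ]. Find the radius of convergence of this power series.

By the ratio test, |a_{k+1}/a_k| = [(3k² + 5k + 9)/(3(k+1)² + 5(k+1) + 9)] · 64/121 → 64/121.
Since the exponent of (x − 5) increases by 2 each term, convergence requires |x − 5|² < 121/64, hence R = 11/8.

R = 11/8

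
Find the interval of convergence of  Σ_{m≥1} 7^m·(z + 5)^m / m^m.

Applying the root test, |a_m|^(1/m) = 7/m → 0.
Since the m-th root of |a_m| tends to 0, the series converges for all real z; R = ∞.

(−∞, ∞)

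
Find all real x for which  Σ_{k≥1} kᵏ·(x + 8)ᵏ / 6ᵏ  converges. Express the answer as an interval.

{-8}

Applying the root test, |a_k|^(1/k) = k/6 → ∞.
The root grows without bound, so R = 0 (convergence only at x = -8).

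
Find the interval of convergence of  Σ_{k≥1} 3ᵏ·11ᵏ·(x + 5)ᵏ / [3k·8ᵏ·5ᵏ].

Apply the ratio test: |a_{k+1}| / |a_k| = [3k/3(k+1)] · 3·11/(8·5), which tends to 33/40 as k → ∞.
Hence the series converges for |x + 5| < 1/(33/40) = 40/33, so the radius of convergence is 40/33.
At x = -125/33: the terms are asymptotic to a nonzero constant times 1/k, so the series diverges by limit comparison with Σ 1/k.
Endpoint x = -205/33: the terms alternate in sign and decrease monotonically to 0 in absolute value (size ~ c/k), so the alternating series test gives convergence.

[-205/33, -125/33)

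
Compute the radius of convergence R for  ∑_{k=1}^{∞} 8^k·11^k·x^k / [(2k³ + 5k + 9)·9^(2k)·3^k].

R = 243/88

By the ratio test, |a_{k+1}/a_k| = [(2k³ + 5k + 9)/(2(k+1)³ + 5(k+1) + 9)] · 8·11/(81·3) → 88/243.
Thus R = 1/(88/243) = 243/88.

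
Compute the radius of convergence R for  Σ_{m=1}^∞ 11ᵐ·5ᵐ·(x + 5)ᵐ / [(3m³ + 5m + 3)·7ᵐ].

The ratio of consecutive coefficients is [(3m³ + 5m + 3)/(3(m+1)³ + 5(m+1) + 3)] · 11·5/7 → 55/7.
Hence the series converges for |x + 5| < 1/(55/7) = 7/55, so the radius of convergence is 7/55.

R = 7/55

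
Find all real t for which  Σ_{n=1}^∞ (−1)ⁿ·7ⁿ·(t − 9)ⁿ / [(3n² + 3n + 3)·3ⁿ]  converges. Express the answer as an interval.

Apply the ratio test: |a_{n+1}| / |a_n| = [(3n² + 3n + 3)/(3(n+1)² + 3(n+1) + 3)] · 7/3, which tends to 7/3 as n → ∞.
Hence the series converges for |t − 9| < 1/(7/3) = 3/7, so the radius of convergence is 3/7.
Endpoint t = 66/7: absolute convergence follows by limit comparison with Σ 1/n².
At t = 60/7: the series is dominated by a constant times Σ 1/n², which converges (p = 2 > 1).

[60/7, 66/7]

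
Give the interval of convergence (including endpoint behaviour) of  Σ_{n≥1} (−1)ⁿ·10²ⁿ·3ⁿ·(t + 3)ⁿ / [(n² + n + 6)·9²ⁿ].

[-327/100, -273/100]

The ratio of consecutive coefficients is [(n² + n + 6)/((n+1)² + (n+1) + 6)] · 100·3/81 → 100/27.
The series converges when 100/27 · |t + 3| < 1, giving R = 27/100.
At t = -273/100: the terms are on the order of 1/n², so the series converges absolutely by comparison with the p-series (p = 2 > 1).
Check t = -327/100: absolute convergence follows by limit comparison with Σ 1/n².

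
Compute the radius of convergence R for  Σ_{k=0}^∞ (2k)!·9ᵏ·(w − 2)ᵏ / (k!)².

Apply the ratio test: |a_{k+1}| / |a_k| = (2k+1)·(2k+2)/(k+1)² · 9, which tends to 36 as k → ∞.
The series converges when 36 · |w − 2| < 1, giving R = 1/36.

R = 1/36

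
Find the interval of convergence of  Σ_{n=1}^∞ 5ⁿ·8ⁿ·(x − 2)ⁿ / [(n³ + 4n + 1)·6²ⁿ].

By the ratio test, |a_{n+1}/a_n| = [(n³ + 4n + 1)/((n+1)³ + 4(n+1) + 1)] · 5·8/36 → 10/9.
Hence the series converges for |x − 2| < 1/(10/9) = 9/10, so the radius of convergence is 9/10.
Check x = 29/10: the terms are on the order of 1/n³, so the series converges absolutely by comparison with the p-series (p = 3 > 1).
At x = 11/10: the series is dominated by a constant times Σ 1/n³, which converges (p = 3 > 1).

[11/10, 29/10]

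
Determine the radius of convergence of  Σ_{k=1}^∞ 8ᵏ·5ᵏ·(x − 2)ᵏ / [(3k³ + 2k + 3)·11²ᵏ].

The ratio of consecutive coefficients is [(3k³ + 2k + 3)/(3(k+1)³ + 2(k+1) + 3)] · 8·5/121 → 40/121.
Hence the series converges for |x − 2| < 1/(40/121) = 121/40, so the radius of convergence is 121/40.

R = 121/40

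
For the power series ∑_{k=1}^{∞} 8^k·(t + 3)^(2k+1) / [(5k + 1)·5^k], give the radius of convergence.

R = √10/4

Ratio test: |a_{k+1}/a_k| = [(5k + 1)/(5(k+1) + 1)] · 8/5 → 8/5 as k → ∞.
Successive powers of (t + 3) differ by 2, so the series converges when |t + 3|² · 8/5 < 1, i.e. |t + 3| < √(5/8). So R = √10/4.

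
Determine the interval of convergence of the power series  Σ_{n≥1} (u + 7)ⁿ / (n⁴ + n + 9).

By the ratio test, |a_{n+1}/a_n| = (n⁴ + n + 9)/((n+1)⁴ + (n+1) + 9) → 1.
So the series converges when |u + 7| < 1 and diverges when |u + 7| > 1; R = 1.
Endpoint u = -6: the terms are on the order of 1/n⁴, so the series converges absolutely by comparison with the p-series (p = 4 > 1).
At u = -8: the terms are on the order of 1/n⁴, so the series converges absolutely by comparison with the p-series (p = 4 > 1).

[-8, -6]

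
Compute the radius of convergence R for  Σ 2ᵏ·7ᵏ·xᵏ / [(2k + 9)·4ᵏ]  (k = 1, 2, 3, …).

R = 2/7

The ratio of consecutive coefficients is [(2k + 9)/(2(k+1) + 9)] · 2·7/4 → 7/2.
Convergence for |x| · 7/2 < 1, i.e. |x| < 2/7. So R = 2/7.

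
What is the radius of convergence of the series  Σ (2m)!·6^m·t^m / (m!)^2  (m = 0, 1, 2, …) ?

Ratio test: |a_{m+1}/a_m| = (2m+1)·(2m+2)/(m+1)² · 6 → 24 as m → ∞.
Hence the series converges for |t| < 1/(24) = 1/24, so the radius of convergence is 1/24.

R = 1/24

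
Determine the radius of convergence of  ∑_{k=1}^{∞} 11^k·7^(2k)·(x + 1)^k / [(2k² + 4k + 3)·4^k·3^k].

Ratio test: |a_{k+1}/a_k| = [(2k² + 4k + 3)/(2(k+1)² + 4(k+1) + 3)] · 11·49/(4·3) → 539/12 as k → ∞.
Thus R = 1/(539/12) = 12/539.

R = 12/539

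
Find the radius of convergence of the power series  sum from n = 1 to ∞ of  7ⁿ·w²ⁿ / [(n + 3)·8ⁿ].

R = 2√14/7

Apply the ratio test: |a_{n+1}| / |a_n| = [(n + 3)/((n+1) + 3)] · 7/8, which tends to 7/8 as n → ∞.
Since the exponent of w increases by 2 each term, convergence requires |w|² < 8/7, hence R = 2√14/7.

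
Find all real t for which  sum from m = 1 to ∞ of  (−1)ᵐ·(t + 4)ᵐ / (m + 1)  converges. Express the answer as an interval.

Apply the ratio test: |a_{m+1}| / |a_m| = (m + 1)/((m+1) + 1), which tends to 1 as m → ∞.
So the series converges when |t + 4| < 1 and diverges when |t + 4| > 1; R = 1.
At t = -3: an alternating series whose terms decrease to 0 in absolute value, so it converges by the Leibniz criterion.
Endpoint t = -5: comparison with the harmonic series Σ 1/m shows the series diverges.

(-5, -3]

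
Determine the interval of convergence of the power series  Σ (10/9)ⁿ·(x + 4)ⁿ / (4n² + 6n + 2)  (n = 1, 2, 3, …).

[-49/10, -31/10]

The ratio of consecutive coefficients is [(4n² + 6n + 2)/(4(n+1)² + 6(n+1) + 2)] · 10/9 → 10/9.
Hence the series converges for |x + 4| < 1/(10/9) = 9/10, so the radius of convergence is 9/10.
When x = -31/10, absolute convergence follows by limit comparison with Σ 1/n².
When x = -49/10, the series is dominated by a constant times Σ 1/n², which converges (p = 2 > 1).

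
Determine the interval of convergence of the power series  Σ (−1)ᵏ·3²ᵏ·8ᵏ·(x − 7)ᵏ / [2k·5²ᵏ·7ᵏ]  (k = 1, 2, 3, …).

Ratio test: |a_{k+1}/a_k| = [2k/2(k+1)] · 9·8/(25·7) → 72/175 as k → ∞.
Hence the series converges for |x − 7| < 1/(72/175) = 175/72, so the radius of convergence is 175/72.
Endpoint x = 679/72: the terms alternate in sign and decrease monotonically to 0 in absolute value (size ~ c/k), so the alternating series test gives convergence.
Endpoint x = 329/72: the terms are asymptotic to a nonzero constant times 1/k, so the series diverges by limit comparison with Σ 1/k.

(329/72, 679/72]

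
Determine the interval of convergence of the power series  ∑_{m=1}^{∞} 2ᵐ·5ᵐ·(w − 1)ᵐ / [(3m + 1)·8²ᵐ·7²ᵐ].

[-1563/5, 1573/5)

The ratio of consecutive coefficients is [(3m + 1)/(3(m+1) + 1)] · 2·5/(64·49) → 5/1568.
Hence the series converges for |w − 1| < 1/(5/1568) = 1568/5, so the radius of convergence is 1568/5.
At w = 1573/5: the terms behave like c/m; limit comparison with the harmonic series gives divergence.
Endpoint w = -1563/5: an alternating series whose terms decrease to 0 in absolute value, so it converges by the Leibniz criterion.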